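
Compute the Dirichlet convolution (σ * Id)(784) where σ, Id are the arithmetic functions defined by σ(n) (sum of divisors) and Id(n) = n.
(σ * Id)(784) = 20898

Divisors of 784: [1, 2, 4, 7, 8, 14, 16, 28, 49, 56, 98, 112, 196, 392, 784]. For each d | 784:
  d = 1: σ(1) · Id(784/1) = 1 · 784 = 784
  d = 2: σ(2) · Id(784/2) = 3 · 392 = 1176
  d = 4: σ(4) · Id(784/4) = 7 · 196 = 1372
  d = 7: σ(7) · Id(784/7) = 8 · 112 = 896
  d = 8: σ(8) · Id(784/8) = 15 · 98 = 1470
  d = 14: σ(14) · Id(784/14) = 24 · 56 = 1344
  d = 16: σ(16) · Id(784/16) = 31 · 49 = 1519
  d = 28: σ(28) · Id(784/28) = 56 · 28 = 1568
  d = 49: σ(49) · Id(784/49) = 57 · 16 = 912
  d = 56: σ(56) · Id(784/56) = 120 · 14 = 1680
  d = 98: σ(98) · Id(784/98) = 171 · 8 = 1368
  d = 112: σ(112) · Id(784/112) = 248 · 7 = 1736
  d = 196: σ(196) · Id(784/196) = 399 · 4 = 1596
  d = 392: σ(392) · Id(784/392) = 855 · 2 = 1710
  d = 784: σ(784) · Id(784/784) = 1767 · 1 = 1767
Summing: (σ * Id)(784) = 784 + 1176 + 1372 + 896 + 1470 + 1344 + 1519 + 1568 + 912 + 1680 + 1368 + 1736 + 1596 + 1710 + 1767 = 20898.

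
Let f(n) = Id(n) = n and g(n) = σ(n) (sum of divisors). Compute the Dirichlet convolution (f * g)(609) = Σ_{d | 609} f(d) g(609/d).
(Id * σ)(609) = 6195

Divisors of 609: [1, 3, 7, 21, 29, 87, 203, 609]. For each d | 609:
  d = 1: Id(1) · σ(609/1) = 1 · 960 = 960
  d = 3: Id(3) · σ(609/3) = 3 · 240 = 720
  d = 7: Id(7) · σ(609/7) = 7 · 120 = 840
  d = 21: Id(21) · σ(609/21) = 21 · 30 = 630
  d = 29: Id(29) · σ(609/29) = 29 · 32 = 928
  d = 87: Id(87) · σ(609/87) = 87 · 8 = 696
  d = 203: Id(203) · σ(609/203) = 203 · 4 = 812
  d = 609: Id(609) · σ(609/609) = 609 · 1 = 609
Summing: (Id * σ)(609) = 960 + 720 + 840 + 630 + 928 + 696 + 812 + 609 = 6195.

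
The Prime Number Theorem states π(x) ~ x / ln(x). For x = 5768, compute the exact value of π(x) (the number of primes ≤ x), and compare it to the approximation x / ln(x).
π(5768) = 757;  x/ln(x) ≈ 666.04;  relative error ≈ 12.02%.

Directly count primes up to 5768: π(5768) = 757. The PNT approximation gives 5768/ln(5768) ≈ 5768/8.66008 ≈ 666.04. Relative error (π(x) − x/ln(x)) / π(x) ≈ 12.02%; the approximation is known to undercount slightly (Li(x) is a better estimate).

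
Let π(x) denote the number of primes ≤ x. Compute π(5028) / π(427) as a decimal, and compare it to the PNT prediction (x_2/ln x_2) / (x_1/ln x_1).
π(5028)/π(427) = 674/82 ≈ 8.2195;  PNT prediction ≈ 8.3681.

π(427) = 82 and π(5028) = 674, so π(5028)/π(427) ≈ 8.2195. The PNT-predicted ratio is (5028/ln(5028)) / (427/ln(427)) ≈ 8.3681. The two agree to within a few percent, as expected.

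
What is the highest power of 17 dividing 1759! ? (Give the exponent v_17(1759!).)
v_17(1759!) = 109

Legendre's formula: v_p(n!) = Σ_{k ≥ 1} ⌊n / p^k⌋. For p = 17, n = 1759, the terms are:
  ⌊1759/17^1⌋ = ⌊1759/17⌋ = 103
  ⌊1759/17^2⌋ = ⌊1759/289⌋ = 6
(the next term ⌊1759/17^3⌋ = 0, terminating the sum). Summing: v_17(1759!) = 103 + 6 = 109.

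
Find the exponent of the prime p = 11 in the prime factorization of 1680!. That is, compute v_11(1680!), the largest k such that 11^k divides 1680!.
v_11(1680!) = 166

Legendre's formula: v_p(n!) = Σ_{k ≥ 1} ⌊n / p^k⌋. For p = 11, n = 1680, the terms are:
  ⌊1680/11^1⌋ = ⌊1680/11⌋ = 152
  ⌊1680/11^2⌋ = ⌊1680/121⌋ = 13
  ⌊1680/11^3⌋ = ⌊1680/1331⌋ = 1
(the next term ⌊1680/11^4⌋ = 0, terminating the sum). Summing: v_11(1680!) = 152 + 13 + 1 = 166.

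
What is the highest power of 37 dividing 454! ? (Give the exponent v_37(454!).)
v_37(454!) = 12

Legendre's formula: v_p(n!) = Σ_{k ≥ 1} ⌊n / p^k⌋. For p = 37, n = 454, the terms are:
  ⌊454/37^1⌋ = ⌊454/37⌋ = 12
(the next term ⌊454/37^2⌋ = 0, terminating the sum). Summing: v_37(454!) = 12 = 12.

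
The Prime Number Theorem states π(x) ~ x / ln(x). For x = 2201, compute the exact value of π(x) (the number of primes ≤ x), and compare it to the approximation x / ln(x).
π(2201) = 327;  x/ln(x) ≈ 285.97;  relative error ≈ 12.55%.

Directly count primes up to 2201: π(2201) = 327. The PNT approximation gives 2201/ln(2201) ≈ 2201/7.69667 ≈ 285.97. Relative error (π(x) − x/ln(x)) / π(x) ≈ 12.55%; the approximation is known to undercount slightly (Li(x) is a better estimate).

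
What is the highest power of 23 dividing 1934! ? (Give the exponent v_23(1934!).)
v_23(1934!) = 87

Legendre's formula: v_p(n!) = Σ_{k ≥ 1} ⌊n / p^k⌋. For p = 23, n = 1934, the terms are:
  ⌊1934/23^1⌋ = ⌊1934/23⌋ = 84
  ⌊1934/23^2⌋ = ⌊1934/529⌋ = 3
(the next term ⌊1934/23^3⌋ = 0, terminating the sum). Summing: v_23(1934!) = 84 + 3 = 87.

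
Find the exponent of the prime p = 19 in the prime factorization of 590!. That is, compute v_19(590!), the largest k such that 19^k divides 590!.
v_19(590!) = 32

Legendre's formula: v_p(n!) = Σ_{k ≥ 1} ⌊n / p^k⌋. For p = 19, n = 590, the terms are:
  ⌊590/19^1⌋ = ⌊590/19⌋ = 31
  ⌊590/19^2⌋ = ⌊590/361⌋ = 1
(the next term ⌊590/19^3⌋ = 0, terminating the sum). Summing: v_19(590!) = 31 + 1 = 32.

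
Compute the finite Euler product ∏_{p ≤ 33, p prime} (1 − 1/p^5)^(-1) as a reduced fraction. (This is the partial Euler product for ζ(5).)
∏ = 1910589921595024369341325427716514697147265/1842548811291065574051999987500114856101888

The primes p ≤ 33 are [2, 3, 5, 7, 11, 13, 17, 19, 23, 29, 31]. For each prime, (1 − 1/p^5)^(-1) = p^5 / (p^5 − 1). The product is (1 − 1/2^5)^(-1), (1 − 1/3^5)^(-1), (1 − 1/5^5)^(-1), (1 − 1/7^5)^(-1), (1 − 1/11^5)^(-1), (1 − 1/13^5)^(-1), (1 − 1/17^5)^(-1), (1 − 1/19^5)^(-1), (1 − 1/23^5)^(-1), (1 − 1/29^5)^(-1), (1 − 1/31^5)^(-1) = ∏ p^5 / (p^5 − 1) = 1910589921595024369341325427716514697147265/1842548811291065574051999987500114856101888.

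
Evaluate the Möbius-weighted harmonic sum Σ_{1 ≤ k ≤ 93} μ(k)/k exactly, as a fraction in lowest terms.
Σ μ(k)/k = 160646574025887074368700140133097/7922913965448516923550179200452770

Values of μ(k) for 1 ≤ k ≤ 93: μ(1) = 1, μ(2) = -1, μ(3) = -1, μ(5) = -1, μ(6) = 1, μ(7) = -1, μ(10) = 1, μ(11) = -1, μ(13) = -1, μ(14) = 1, μ(15) = 1, μ(17) = -1, μ(19) = -1, μ(21) = 1, μ(22) = 1, μ(23) = -1, μ(26) = 1, μ(29) = -1, μ(30) = -1, μ(31) = -1, μ(33) = 1, μ(34) = 1, μ(35) = 1, μ(37) = -1, μ(38) = 1, μ(39) = 1, μ(41) = -1, μ(42) = -1, μ(43) = -1, μ(46) = 1, μ(47) = -1, μ(51) = 1, μ(53) = -1, μ(55) = 1, μ(57) = 1, μ(58) = 1, μ(59) = -1, μ(61) = -1, μ(62) = 1, μ(65) = 1, μ(66) = -1, μ(67) = -1, μ(69) = 1, μ(70) = -1, μ(71) = -1, μ(73) = -1, μ(74) = 1, μ(77) = 1, μ(78) = -1, μ(79) = -1, μ(82) = 1, μ(83) = -1, μ(85) = 1, μ(86) = 1, μ(87) = 1, μ(89) = -1, μ(91) = 1, μ(93) = 1, with μ = 0 on non-squarefree integers. Summing μ(k)/k for k where μ(k) ≠ 0 gives 160646574025887074368700140133097/7922913965448516923550179200452770 ≈ 0.0203. (PNT ⟺ this sum → 0 as n → ∞.)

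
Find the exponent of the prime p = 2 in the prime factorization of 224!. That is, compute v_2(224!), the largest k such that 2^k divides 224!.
v_2(224!) = 221

Legendre's formula: v_p(n!) = Σ_{k ≥ 1} ⌊n / p^k⌋. For p = 2, n = 224, the terms are:
  ⌊224/2^1⌋ = ⌊224/2⌋ = 112
  ⌊224/2^2⌋ = ⌊224/4⌋ = 56
  ⌊224/2^3⌋ = ⌊224/8⌋ = 28
  ⌊224/2^4⌋ = ⌊224/16⌋ = 14
  ⌊224/2^5⌋ = ⌊224/32⌋ = 7
  ⌊224/2^6⌋ = ⌊224/64⌋ = 3
  ⌊224/2^7⌋ = ⌊224/128⌋ = 1
(the next term ⌊224/2^8⌋ = 0, terminating the sum). Summing: v_2(224!) = 112 + 56 + 28 + 14 + 7 + 3 + 1 = 221.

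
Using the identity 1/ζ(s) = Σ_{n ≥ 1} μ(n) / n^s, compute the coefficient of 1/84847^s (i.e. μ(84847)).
μ(84847) = 1

Factor n = 84847 = 7 · 17 · 23 · 31. μ(n) = 0 if any exponent ≥ 2 (not squarefree); otherwise μ(n) = (−1)^{ω(n)} where ω(n) is the number of distinct prime factors. Applying: μ(84847) = 1.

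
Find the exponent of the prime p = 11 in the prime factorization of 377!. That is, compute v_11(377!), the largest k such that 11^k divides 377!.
v_11(377!) = 37

Legendre's formula: v_p(n!) = Σ_{k ≥ 1} ⌊n / p^k⌋. For p = 11, n = 377, the terms are:
  ⌊377/11^1⌋ = ⌊377/11⌋ = 34
  ⌊377/11^2⌋ = ⌊377/121⌋ = 3
(the next term ⌊377/11^3⌋ = 0, terminating the sum). Summing: v_11(377!) = 34 + 3 = 37.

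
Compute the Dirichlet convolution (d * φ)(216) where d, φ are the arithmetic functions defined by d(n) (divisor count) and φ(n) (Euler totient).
(d * φ)(216) = 600

Divisors of 216: [1, 2, 3, 4, 6, 8, 9, 12, 18, 24, 27, 36, 54, 72, 108, 216]. For each d | 216:
  d = 1: d(1) · φ(216/1) = 1 · 72 = 72
  d = 2: d(2) · φ(216/2) = 2 · 36 = 72
  d = 3: d(3) · φ(216/3) = 2 · 24 = 48
  d = 4: d(4) · φ(216/4) = 3 · 18 = 54
  d = 6: d(6) · φ(216/6) = 4 · 12 = 48
  d = 8: d(8) · φ(216/8) = 4 · 18 = 72
  d = 9: d(9) · φ(216/9) = 3 · 8 = 24
  d = 12: d(12) · φ(216/12) = 6 · 6 = 36
  d = 18: d(18) · φ(216/18) = 6 · 4 = 24
  d = 24: d(24) · φ(216/24) = 8 · 6 = 48
  d = 27: d(27) · φ(216/27) = 4 · 4 = 16
  d = 36: d(36) · φ(216/36) = 9 · 2 = 18
  d = 54: d(54) · φ(216/54) = 8 · 2 = 16
  d = 72: d(72) · φ(216/72) = 12 · 2 = 24
  d = 108: d(108) · φ(216/108) = 12 · 1 = 12
  d = 216: d(216) · φ(216/216) = 16 · 1 = 16
Summing: (d * φ)(216) = 72 + 72 + 48 + 54 + 48 + 72 + 24 + 36 + 24 + 48 + 16 + 18 + 16 + 24 + 12 + 16 = 600.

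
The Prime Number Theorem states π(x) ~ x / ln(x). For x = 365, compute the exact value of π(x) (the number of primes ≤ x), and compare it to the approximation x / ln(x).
π(365) = 72;  x/ln(x) ≈ 61.87;  relative error ≈ 14.08%.

Directly count primes up to 365: π(365) = 72. The PNT approximation gives 365/ln(365) ≈ 365/5.89990 ≈ 61.87. Relative error (π(x) − x/ln(x)) / π(x) ≈ 14.08%; the approximation is known to undercount slightly (Li(x) is a better estimate).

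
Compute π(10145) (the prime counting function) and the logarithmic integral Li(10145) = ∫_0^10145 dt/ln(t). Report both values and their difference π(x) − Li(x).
π(10145) = 1245;  Li(10145) ≈ 1261.87;  π(x) − Li(x) ≈ -16.87.

Direct count of primes ≤ 10145 gives π(10145) = 1245. Numerical evaluation of the logarithmic integral gives Li(10145) ≈ 1261.87. The difference π(x) − Li(x) ≈ -16.87 is typically negative for small/moderate x (Li(x) overestimates), though Littlewood's theorem shows this sign changes infinitely often.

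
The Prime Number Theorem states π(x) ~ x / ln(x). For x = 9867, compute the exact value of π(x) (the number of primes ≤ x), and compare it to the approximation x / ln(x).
π(9867) = 1217;  x/ln(x) ≈ 1072.86;  relative error ≈ 11.84%.

Directly count primes up to 9867: π(9867) = 1217. The PNT approximation gives 9867/ln(9867) ≈ 9867/9.19695 ≈ 1072.86. Relative error (π(x) − x/ln(x)) / π(x) ≈ 11.84%; the approximation is known to undercount slightly (Li(x) is a better estimate).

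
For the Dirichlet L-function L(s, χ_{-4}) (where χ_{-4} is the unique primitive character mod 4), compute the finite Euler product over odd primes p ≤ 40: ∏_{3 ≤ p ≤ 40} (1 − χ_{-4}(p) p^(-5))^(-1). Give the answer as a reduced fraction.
∏ = 36434162976122653852428171915209665920933190877591375/36574689167094305070442169349729960875390257302863872

The odd primes p ≤ 40 are [3, 5, 7, 11, 13, 17, 19, 23, 29, 31, 37]. For each, χ(p) = 1 if p ≡ 1 mod 4, χ(p) = −1 if p ≡ 3 mod 4. Taking (1 − χ(p)/p^5)^(-1) = p^5/(p^5 − χ(p)): (1 − (-1)/3^5)^(-1) · (1 − (1)/5^5)^(-1) · (1 − (-1)/7^5)^(-1) · (1 − (-1)/11^5)^(-1) · (1 − (1)/13^5)^(-1) · (1 − (1)/17^5)^(-1) · (1 − (-1)/19^5)^(-1) · (1 − (-1)/23^5)^(-1) · (1 − (1)/29^5)^(-1) · (1 − (-1)/31^5)^(-1) · (1 − (1)/37^5)^(-1) = 36434162976122653852428171915209665920933190877591375/36574689167094305070442169349729960875390257302863872.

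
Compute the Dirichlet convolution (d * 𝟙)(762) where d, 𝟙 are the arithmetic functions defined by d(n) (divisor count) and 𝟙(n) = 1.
(d * 𝟙)(762) = 27

Divisors of 762: [1, 2, 3, 6, 127, 254, 381, 762]. For each d | 762:
  d = 1: d(1) · 𝟙(762/1) = 1 · 1 = 1
  d = 2: d(2) · 𝟙(762/2) = 2 · 1 = 2
  d = 3: d(3) · 𝟙(762/3) = 2 · 1 = 2
  d = 6: d(6) · 𝟙(762/6) = 4 · 1 = 4
  d = 127: d(127) · 𝟙(762/127) = 2 · 1 = 2
  d = 254: d(254) · 𝟙(762/254) = 4 · 1 = 4
  d = 381: d(381) · 𝟙(762/381) = 4 · 1 = 4
  d = 762: d(762) · 𝟙(762/762) = 8 · 1 = 8
Summing: (d * 𝟙)(762) = 1 + 2 + 2 + 4 + 2 + 4 + 4 + 8 = 27.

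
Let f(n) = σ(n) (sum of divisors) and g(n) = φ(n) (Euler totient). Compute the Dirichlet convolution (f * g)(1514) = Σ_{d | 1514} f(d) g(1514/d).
(σ * φ)(1514) = 6056

Divisors of 1514: [1, 2, 757, 1514]. For each d | 1514:
  d = 1: σ(1) · φ(1514/1) = 1 · 756 = 756
  d = 2: σ(2) · φ(1514/2) = 3 · 756 = 2268
  d = 757: σ(757) · φ(1514/757) = 758 · 1 = 758
  d = 1514: σ(1514) · φ(1514/1514) = 2274 · 1 = 2274
Summing: (σ * φ)(1514) = 756 + 2268 + 758 + 2274 = 6056.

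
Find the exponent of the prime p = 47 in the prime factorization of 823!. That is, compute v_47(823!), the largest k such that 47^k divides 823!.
v_47(823!) = 17

Legendre's formula: v_p(n!) = Σ_{k ≥ 1} ⌊n / p^k⌋. For p = 47, n = 823, the terms are:
  ⌊823/47^1⌋ = ⌊823/47⌋ = 17
(the next term ⌊823/47^2⌋ = 0, terminating the sum). Summing: v_47(823!) = 17 = 17.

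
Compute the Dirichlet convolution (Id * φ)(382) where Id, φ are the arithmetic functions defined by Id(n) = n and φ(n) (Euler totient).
(Id * φ)(382) = 1143

Divisors of 382: [1, 2, 191, 382]. For each d | 382:
  d = 1: Id(1) · φ(382/1) = 1 · 190 = 190
  d = 2: Id(2) · φ(382/2) = 2 · 190 = 380
  d = 191: Id(191) · φ(382/191) = 191 · 1 = 191
  d = 382: Id(382) · φ(382/382) = 382 · 1 = 382
Summing: (Id * φ)(382) = 190 + 380 + 191 + 382 = 1143.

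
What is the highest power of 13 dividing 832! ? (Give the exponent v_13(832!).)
v_13(832!) = 68

Legendre's formula: v_p(n!) = Σ_{k ≥ 1} ⌊n / p^k⌋. For p = 13, n = 832, the terms are:
  ⌊832/13^1⌋ = ⌊832/13⌋ = 64
  ⌊832/13^2⌋ = ⌊832/169⌋ = 4
(the next term ⌊832/13^3⌋ = 0, terminating the sum). Summing: v_13(832!) = 64 + 4 = 68.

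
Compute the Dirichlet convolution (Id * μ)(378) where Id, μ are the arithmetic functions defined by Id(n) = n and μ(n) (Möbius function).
(Id * μ)(378) = 108

Divisors of 378: [1, 2, 3, 6, 7, 9, 14, 18, 21, 27, 42, 54, 63, 126, 189, 378]. For each d | 378:
  d = 1: Id(1) · μ(378/1) = 1 · 0 = 0
  d = 2: Id(2) · μ(378/2) = 2 · 0 = 0
  d = 3: Id(3) · μ(378/3) = 3 · 0 = 0
  d = 6: Id(6) · μ(378/6) = 6 · 0 = 0
  d = 7: Id(7) · μ(378/7) = 7 · 0 = 0
  d = 9: Id(9) · μ(378/9) = 9 · -1 = -9
  d = 14: Id(14) · μ(378/14) = 14 · 0 = 0
  d = 18: Id(18) · μ(378/18) = 18 · 1 = 18
  d = 21: Id(21) · μ(378/21) = 21 · 0 = 0
  d = 27: Id(27) · μ(378/27) = 27 · 1 = 27
  d = 42: Id(42) · μ(378/42) = 42 · 0 = 0
  d = 54: Id(54) · μ(378/54) = 54 · -1 = -54
  d = 63: Id(63) · μ(378/63) = 63 · 1 = 63
  d = 126: Id(126) · μ(378/126) = 126 · -1 = -126
  d = 189: Id(189) · μ(378/189) = 189 · -1 = -189
  d = 378: Id(378) · μ(378/378) = 378 · 1 = 378
Summing: (Id * μ)(378) = 0 + 0 + 0 + 0 + 0 + -9 + 0 + 18 + 0 + 27 + 0 + -54 + 63 + -126 + -189 + 378 = 108.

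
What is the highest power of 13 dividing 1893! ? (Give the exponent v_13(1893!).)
v_13(1893!) = 156

Legendre's formula: v_p(n!) = Σ_{k ≥ 1} ⌊n / p^k⌋. For p = 13, n = 1893, the terms are:
  ⌊1893/13^1⌋ = ⌊1893/13⌋ = 145
  ⌊1893/13^2⌋ = ⌊1893/169⌋ = 11
(the next term ⌊1893/13^3⌋ = 0, terminating the sum). Summing: v_13(1893!) = 145 + 11 = 156.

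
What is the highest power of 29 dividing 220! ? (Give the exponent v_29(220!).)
v_29(220!) = 7

Legendre's formula: v_p(n!) = Σ_{k ≥ 1} ⌊n / p^k⌋. For p = 29, n = 220, the terms are:
  ⌊220/29^1⌋ = ⌊220/29⌋ = 7
(the next term ⌊220/29^2⌋ = 0, terminating the sum). Summing: v_29(220!) = 7 = 7.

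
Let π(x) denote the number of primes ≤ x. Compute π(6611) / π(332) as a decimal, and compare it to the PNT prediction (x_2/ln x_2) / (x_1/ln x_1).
π(6611)/π(332) = 854/67 ≈ 12.7463;  PNT prediction ≈ 13.1411.

π(332) = 67 and π(6611) = 854, so π(6611)/π(332) ≈ 12.7463. The PNT-predicted ratio is (6611/ln(6611)) / (332/ln(332)) ≈ 13.1411. The two agree to within a few percent, as expected.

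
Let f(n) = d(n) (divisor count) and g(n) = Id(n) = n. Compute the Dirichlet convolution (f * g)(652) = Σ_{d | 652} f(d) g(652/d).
(d * Id)(652) = 1815

Divisors of 652: [1, 2, 4, 163, 326, 652]. For each d | 652:
  d = 1: d(1) · Id(652/1) = 1 · 652 = 652
  d = 2: d(2) · Id(652/2) = 2 · 326 = 652
  d = 4: d(4) · Id(652/4) = 3 · 163 = 489
  d = 163: d(163) · Id(652/163) = 2 · 4 = 8
  d = 326: d(326) · Id(652/326) = 4 · 2 = 8
  d = 652: d(652) · Id(652/652) = 6 · 1 = 6
Summing: (d * Id)(652) = 652 + 652 + 489 + 8 + 8 + 6 = 1815.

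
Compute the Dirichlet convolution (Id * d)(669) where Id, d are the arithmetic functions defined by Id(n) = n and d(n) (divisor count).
(Id * d)(669) = 1125

Divisors of 669: [1, 3, 223, 669]. For each d | 669:
  d = 1: Id(1) · d(669/1) = 1 · 4 = 4
  d = 3: Id(3) · d(669/3) = 3 · 2 = 6
  d = 223: Id(223) · d(669/223) = 223 · 2 = 446
  d = 669: Id(669) · d(669/669) = 669 · 1 = 669
Summing: (Id * d)(669) = 4 + 6 + 446 + 669 = 1125.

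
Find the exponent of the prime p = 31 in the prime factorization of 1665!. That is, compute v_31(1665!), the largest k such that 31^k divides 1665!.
v_31(1665!) = 54

Legendre's formula: v_p(n!) = Σ_{k ≥ 1} ⌊n / p^k⌋. For p = 31, n = 1665, the terms are:
  ⌊1665/31^1⌋ = ⌊1665/31⌋ = 53
  ⌊1665/31^2⌋ = ⌊1665/961⌋ = 1
(the next term ⌊1665/31^3⌋ = 0, terminating the sum). Summing: v_31(1665!) = 53 + 1 = 54.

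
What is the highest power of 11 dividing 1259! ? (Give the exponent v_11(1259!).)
v_11(1259!) = 124

Legendre's formula: v_p(n!) = Σ_{k ≥ 1} ⌊n / p^k⌋. For p = 11, n = 1259, the terms are:
  ⌊1259/11^1⌋ = ⌊1259/11⌋ = 114
  ⌊1259/11^2⌋ = ⌊1259/121⌋ = 10
(the next term ⌊1259/11^3⌋ = 0, terminating the sum). Summing: v_11(1259!) = 114 + 10 = 124.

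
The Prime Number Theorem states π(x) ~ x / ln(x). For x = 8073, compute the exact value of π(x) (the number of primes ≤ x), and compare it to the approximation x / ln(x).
π(8073) = 1014;  x/ln(x) ≈ 897.37;  relative error ≈ 11.50%.

Directly count primes up to 8073: π(8073) = 1014. The PNT approximation gives 8073/ln(8073) ≈ 8073/8.99628 ≈ 897.37. Relative error (π(x) − x/ln(x)) / π(x) ≈ 11.50%; the approximation is known to undercount slightly (Li(x) is a better estimate).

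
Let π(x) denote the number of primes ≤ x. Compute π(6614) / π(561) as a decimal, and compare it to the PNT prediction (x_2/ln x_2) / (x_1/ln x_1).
π(6614)/π(561) = 854/102 ≈ 8.3725;  PNT prediction ≈ 8.4831.

π(561) = 102 and π(6614) = 854, so π(6614)/π(561) ≈ 8.3725. The PNT-predicted ratio is (6614/ln(6614)) / (561/ln(561)) ≈ 8.4831. The two agree to within a few percent, as expected.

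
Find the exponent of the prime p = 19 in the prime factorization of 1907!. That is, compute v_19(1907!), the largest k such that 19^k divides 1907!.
v_19(1907!) = 105

Legendre's formula: v_p(n!) = Σ_{k ≥ 1} ⌊n / p^k⌋. For p = 19, n = 1907, the terms are:
  ⌊1907/19^1⌋ = ⌊1907/19⌋ = 100
  ⌊1907/19^2⌋ = ⌊1907/361⌋ = 5
(the next term ⌊1907/19^3⌋ = 0, terminating the sum). Summing: v_19(1907!) = 100 + 5 = 105.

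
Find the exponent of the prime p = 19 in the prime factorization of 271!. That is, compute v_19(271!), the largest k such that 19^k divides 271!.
v_19(271!) = 14

Legendre's formula: v_p(n!) = Σ_{k ≥ 1} ⌊n / p^k⌋. For p = 19, n = 271, the terms are:
  ⌊271/19^1⌋ = ⌊271/19⌋ = 14
(the next term ⌊271/19^2⌋ = 0, terminating the sum). Summing: v_19(271!) = 14 = 14.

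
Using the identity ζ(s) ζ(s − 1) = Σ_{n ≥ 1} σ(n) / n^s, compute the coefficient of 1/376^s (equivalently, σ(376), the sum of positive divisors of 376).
σ(376) = 720

In the product (Σ m^0/m^s)(Σ k / k^s) = Σ (Σ_{d | n} d) / n^s, the coefficient of 1/n^s is σ(n) = Σ_{d | n} d. For n = 376, divisors are [1, 2, 4, 8, 47, 94, 188, 376]; summing: σ(376) = 720.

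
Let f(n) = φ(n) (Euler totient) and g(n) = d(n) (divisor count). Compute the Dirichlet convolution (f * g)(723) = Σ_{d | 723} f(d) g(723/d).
(φ * d)(723) = 968

Divisors of 723: [1, 3, 241, 723]. For each d | 723:
  d = 1: φ(1) · d(723/1) = 1 · 4 = 4
  d = 3: φ(3) · d(723/3) = 2 · 2 = 4
  d = 241: φ(241) · d(723/241) = 240 · 2 = 480
  d = 723: φ(723) · d(723/723) = 480 · 1 = 480
Summing: (φ * d)(723) = 4 + 4 + 480 + 480 = 968.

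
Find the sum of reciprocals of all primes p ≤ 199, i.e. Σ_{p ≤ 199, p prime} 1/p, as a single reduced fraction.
Σ 1/p = 15202313841027497739047080375538859939135227730139536997746371469607707132833646367/7799922041683461553249199106329813876687996789903550945093032474868511536164700810

π(199) = 46, so the primes ≤ 199 are [2, 3, 5, 7, 11, 13, 17, 19, 23, 29, 31, 37, 41, 43, 47, 53, 59, 61, 67, 71, 73, 79, 83, 89, 97, 101, 103, 107, 109, 113, 127, 131, 137, 139, 149, 151, 157, 163, 167, 173, 179, 181, 191, 193, 197, 199]. Summing 1/p over these primes: 15202313841027497739047080375538859939135227730139536997746371469607707132833646367/7799922041683461553249199106329813876687996789903550945093032474868511536164700810 ≈ 1.9490. Mertens estimate ln ln(199) + 0.2615 ≈ 1.9279.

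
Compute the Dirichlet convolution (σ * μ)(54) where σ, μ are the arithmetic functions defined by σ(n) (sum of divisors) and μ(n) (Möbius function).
(σ * μ)(54) = 54

Divisors of 54: [1, 2, 3, 6, 9, 18, 27, 54]. For each d | 54:
  d = 1: σ(1) · μ(54/1) = 1 · 0 = 0
  d = 2: σ(2) · μ(54/2) = 3 · 0 = 0
  d = 3: σ(3) · μ(54/3) = 4 · 0 = 0
  d = 6: σ(6) · μ(54/6) = 12 · 0 = 0
  d = 9: σ(9) · μ(54/9) = 13 · 1 = 13
  d = 18: σ(18) · μ(54/18) = 39 · -1 = -39
  d = 27: σ(27) · μ(54/27) = 40 · -1 = -40
  d = 54: σ(54) · μ(54/54) = 120 · 1 = 120
Summing: (σ * μ)(54) = 0 + 0 + 0 + 0 + 13 + -39 + -40 + 120 = 54.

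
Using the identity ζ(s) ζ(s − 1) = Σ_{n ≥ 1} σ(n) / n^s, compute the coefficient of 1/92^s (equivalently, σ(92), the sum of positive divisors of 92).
σ(92) = 168

In the product (Σ m^0/m^s)(Σ k / k^s) = Σ (Σ_{d | n} d) / n^s, the coefficient of 1/n^s is σ(n) = Σ_{d | n} d. For n = 92, divisors are [1, 2, 4, 23, 46, 92]; summing: σ(92) = 168.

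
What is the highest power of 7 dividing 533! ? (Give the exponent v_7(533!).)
v_7(533!) = 87

Legendre's formula: v_p(n!) = Σ_{k ≥ 1} ⌊n / p^k⌋. For p = 7, n = 533, the terms are:
  ⌊533/7^1⌋ = ⌊533/7⌋ = 76
  ⌊533/7^2⌋ = ⌊533/49⌋ = 10
  ⌊533/7^3⌋ = ⌊533/343⌋ = 1
(the next term ⌊533/7^4⌋ = 0, terminating the sum). Summing: v_7(533!) = 76 + 10 + 1 = 87.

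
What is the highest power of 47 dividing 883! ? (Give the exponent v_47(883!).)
v_47(883!) = 18

Legendre's formula: v_p(n!) = Σ_{k ≥ 1} ⌊n / p^k⌋. For p = 47, n = 883, the terms are:
  ⌊883/47^1⌋ = ⌊883/47⌋ = 18
(the next term ⌊883/47^2⌋ = 0, terminating the sum). Summing: v_47(883!) = 18 = 18.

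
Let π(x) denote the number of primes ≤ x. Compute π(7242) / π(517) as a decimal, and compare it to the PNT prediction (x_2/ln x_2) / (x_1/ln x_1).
π(7242)/π(517) = 925/97 ≈ 9.5361;  PNT prediction ≈ 9.8475.

π(517) = 97 and π(7242) = 925, so π(7242)/π(517) ≈ 9.5361. The PNT-predicted ratio is (7242/ln(7242)) / (517/ln(517)) ≈ 9.8475. The two agree to within a few percent, as expected.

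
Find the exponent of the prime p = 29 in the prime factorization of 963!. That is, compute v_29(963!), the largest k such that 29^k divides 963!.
v_29(963!) = 34

Legendre's formula: v_p(n!) = Σ_{k ≥ 1} ⌊n / p^k⌋. For p = 29, n = 963, the terms are:
  ⌊963/29^1⌋ = ⌊963/29⌋ = 33
  ⌊963/29^2⌋ = ⌊963/841⌋ = 1
(the next term ⌊963/29^3⌋ = 0, terminating the sum). Summing: v_29(963!) = 33 + 1 = 34.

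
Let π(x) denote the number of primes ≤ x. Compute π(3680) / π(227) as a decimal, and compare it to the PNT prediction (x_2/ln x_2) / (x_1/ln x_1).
π(3680)/π(227) = 514/49 ≈ 10.4898;  PNT prediction ≈ 10.7112.

π(227) = 49 and π(3680) = 514, so π(3680)/π(227) ≈ 10.4898. The PNT-predicted ratio is (3680/ln(3680)) / (227/ln(227)) ≈ 10.7112. The two agree to within a few percent, as expected.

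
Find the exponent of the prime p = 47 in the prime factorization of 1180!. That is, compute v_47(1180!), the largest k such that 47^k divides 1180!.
v_47(1180!) = 25

Legendre's formula: v_p(n!) = Σ_{k ≥ 1} ⌊n / p^k⌋. For p = 47, n = 1180, the terms are:
  ⌊1180/47^1⌋ = ⌊1180/47⌋ = 25
(the next term ⌊1180/47^2⌋ = 0, terminating the sum). Summing: v_47(1180!) = 25 = 25.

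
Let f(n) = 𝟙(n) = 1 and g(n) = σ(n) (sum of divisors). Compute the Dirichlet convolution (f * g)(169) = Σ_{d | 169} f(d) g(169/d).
(𝟙 * σ)(169) = 198

Divisors of 169: [1, 13, 169]. For each d | 169:
  d = 1: 𝟙(1) · σ(169/1) = 1 · 183 = 183
  d = 13: 𝟙(13) · σ(169/13) = 1 · 14 = 14
  d = 169: 𝟙(169) · σ(169/169) = 1 · 1 = 1
Summing: (𝟙 * σ)(169) = 183 + 14 + 1 = 198.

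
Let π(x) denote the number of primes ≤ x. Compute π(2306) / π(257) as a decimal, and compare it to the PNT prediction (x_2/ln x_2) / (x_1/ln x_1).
π(2306)/π(257) = 342/55 ≈ 6.2182;  PNT prediction ≈ 6.4302.

π(257) = 55 and π(2306) = 342, so π(2306)/π(257) ≈ 6.2182. The PNT-predicted ratio is (2306/ln(2306)) / (257/ln(257)) ≈ 6.4302. The two agree to within a few percent, as expected.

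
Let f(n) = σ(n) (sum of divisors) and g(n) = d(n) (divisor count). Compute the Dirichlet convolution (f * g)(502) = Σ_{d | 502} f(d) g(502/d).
(σ * d)(502) = 1270

Divisors of 502: [1, 2, 251, 502]. For each d | 502:
  d = 1: σ(1) · d(502/1) = 1 · 4 = 4
  d = 2: σ(2) · d(502/2) = 3 · 2 = 6
  d = 251: σ(251) · d(502/251) = 252 · 2 = 504
  d = 502: σ(502) · d(502/502) = 756 · 1 = 756
Summing: (σ * d)(502) = 4 + 6 + 504 + 756 = 1270.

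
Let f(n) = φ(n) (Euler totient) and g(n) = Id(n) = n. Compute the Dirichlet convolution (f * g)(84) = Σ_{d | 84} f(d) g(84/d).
(φ * Id)(84) = 520

Divisors of 84: [1, 2, 3, 4, 6, 7, 12, 14, 21, 28, 42, 84]. For each d | 84:
  d = 1: φ(1) · Id(84/1) = 1 · 84 = 84
  d = 2: φ(2) · Id(84/2) = 1 · 42 = 42
  d = 3: φ(3) · Id(84/3) = 2 · 28 = 56
  d = 4: φ(4) · Id(84/4) = 2 · 21 = 42
  d = 6: φ(6) · Id(84/6) = 2 · 14 = 28
  d = 7: φ(7) · Id(84/7) = 6 · 12 = 72
  d = 12: φ(12) · Id(84/12) = 4 · 7 = 28
  d = 14: φ(14) · Id(84/14) = 6 · 6 = 36
  d = 21: φ(21) · Id(84/21) = 12 · 4 = 48
  d = 28: φ(28) · Id(84/28) = 12 · 3 = 36
  d = 42: φ(42) · Id(84/42) = 12 · 2 = 24
  d = 84: φ(84) · Id(84/84) = 24 · 1 = 24
Summing: (φ * Id)(84) = 84 + 42 + 56 + 42 + 28 + 72 + 28 + 36 + 48 + 36 + 24 + 24 = 520.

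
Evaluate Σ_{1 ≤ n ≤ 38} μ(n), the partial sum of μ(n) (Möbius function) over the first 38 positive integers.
Σ_{n ≤ 38} μ(n) = -1

Compute μ(n) for each 1 ≤ n ≤ 38: μ(1) = 1, μ(2) = -1, μ(3) = -1, μ(4) = 0, μ(5) = -1, μ(6) = 1, μ(7) = -1, μ(8) = 0, μ(9) = 0, μ(10) = 1, μ(11) = -1, μ(12) = 0, μ(13) = -1, μ(14) = 1, μ(15) = 1, μ(16) = 0, μ(17) = -1, μ(18) = 0, μ(19) = -1, μ(20) = 0, μ(21) = 1, μ(22) = 1, μ(23) = -1, μ(24) = 0, μ(25) = 0, μ(26) = 1, μ(27) = 0, μ(28) = 0, μ(29) = -1, μ(30) = -1, μ(31) = -1, μ(32) = 0, μ(33) = 1, μ(34) = 1, μ(35) = 1, μ(36) = 0, μ(37) = -1, μ(38) = 1. Summing all 38 values: -1. (Mertens function M(x) = Σ_{n ≤ x} μ(n); on average M(x) should be small (PNT ⟺ M(x) = o(x)).)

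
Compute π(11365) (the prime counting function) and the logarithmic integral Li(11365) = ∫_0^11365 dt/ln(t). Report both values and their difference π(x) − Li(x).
π(11365) = 1372;  Li(11365) ≈ 1393.30;  π(x) − Li(x) ≈ -21.30.

Direct count of primes ≤ 11365 gives π(11365) = 1372. Numerical evaluation of the logarithmic integral gives Li(11365) ≈ 1393.30. The difference π(x) − Li(x) ≈ -21.30 is typically negative for small/moderate x (Li(x) overestimates), though Littlewood's theorem shows this sign changes infinitely often.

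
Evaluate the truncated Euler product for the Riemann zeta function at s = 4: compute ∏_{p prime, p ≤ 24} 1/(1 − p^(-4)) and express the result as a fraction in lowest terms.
∏ = 179711034607426083154393/166042662475294310400000

The primes p ≤ 24 are [2, 3, 5, 7, 11, 13, 17, 19, 23]. For each prime, (1 − 1/p^4)^(-1) = p^4 / (p^4 − 1). The product is (1 − 1/2^4)^(-1), (1 − 1/3^4)^(-1), (1 − 1/5^4)^(-1), (1 − 1/7^4)^(-1), (1 − 1/11^4)^(-1), (1 − 1/13^4)^(-1), (1 − 1/17^4)^(-1), (1 − 1/19^4)^(-1), (1 − 1/23^4)^(-1) = ∏ p^4 / (p^4 − 1) = 179711034607426083154393/166042662475294310400000.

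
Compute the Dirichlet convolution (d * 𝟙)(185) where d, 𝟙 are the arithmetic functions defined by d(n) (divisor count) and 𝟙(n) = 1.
(d * 𝟙)(185) = 9

Divisors of 185: [1, 5, 37, 185]. For each d | 185:
  d = 1: d(1) · 𝟙(185/1) = 1 · 1 = 1
  d = 5: d(5) · 𝟙(185/5) = 2 · 1 = 2
  d = 37: d(37) · 𝟙(185/37) = 2 · 1 = 2
  d = 185: d(185) · 𝟙(185/185) = 4 · 1 = 4
Summing: (d * 𝟙)(185) = 1 + 2 + 2 + 4 = 9.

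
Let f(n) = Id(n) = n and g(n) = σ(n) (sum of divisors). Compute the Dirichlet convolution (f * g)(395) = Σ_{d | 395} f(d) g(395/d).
(Id * σ)(395) = 1749

Divisors of 395: [1, 5, 79, 395]. For each d | 395:
  d = 1: Id(1) · σ(395/1) = 1 · 480 = 480
  d = 5: Id(5) · σ(395/5) = 5 · 80 = 400
  d = 79: Id(79) · σ(395/79) = 79 · 6 = 474
  d = 395: Id(395) · σ(395/395) = 395 · 1 = 395
Summing: (Id * σ)(395) = 480 + 400 + 474 + 395 = 1749.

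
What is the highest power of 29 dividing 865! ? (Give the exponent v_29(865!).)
v_29(865!) = 30

Legendre's formula: v_p(n!) = Σ_{k ≥ 1} ⌊n / p^k⌋. For p = 29, n = 865, the terms are:
  ⌊865/29^1⌋ = ⌊865/29⌋ = 29
  ⌊865/29^2⌋ = ⌊865/841⌋ = 1
(the next term ⌊865/29^3⌋ = 0, terminating the sum). Summing: v_29(865!) = 29 + 1 = 30.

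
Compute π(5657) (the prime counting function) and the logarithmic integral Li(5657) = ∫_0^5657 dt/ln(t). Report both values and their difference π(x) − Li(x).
π(5657) = 745;  Li(5657) ≈ 760.85;  π(x) − Li(x) ≈ -15.85.

Direct count of primes ≤ 5657 gives π(5657) = 745. Numerical evaluation of the logarithmic integral gives Li(5657) ≈ 760.85. The difference π(x) − Li(x) ≈ -15.85 is typically negative for small/moderate x (Li(x) overestimates), though Littlewood's theorem shows this sign changes infinitely often.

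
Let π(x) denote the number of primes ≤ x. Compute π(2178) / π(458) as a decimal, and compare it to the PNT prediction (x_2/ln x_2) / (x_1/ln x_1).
π(2178)/π(458) = 326/88 ≈ 3.7045;  PNT prediction ≈ 3.7907.

π(458) = 88 and π(2178) = 326, so π(2178)/π(458) ≈ 3.7045. The PNT-predicted ratio is (2178/ln(2178)) / (458/ln(458)) ≈ 3.7907. The two agree to within a few percent, as expected.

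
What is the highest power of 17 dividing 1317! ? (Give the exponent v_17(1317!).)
v_17(1317!) = 81

Legendre's formula: v_p(n!) = Σ_{k ≥ 1} ⌊n / p^k⌋. For p = 17, n = 1317, the terms are:
  ⌊1317/17^1⌋ = ⌊1317/17⌋ = 77
  ⌊1317/17^2⌋ = ⌊1317/289⌋ = 4
(the next term ⌊1317/17^3⌋ = 0, terminating the sum). Summing: v_17(1317!) = 77 + 4 = 81.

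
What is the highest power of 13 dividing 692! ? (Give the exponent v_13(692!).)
v_13(692!) = 57

Legendre's formula: v_p(n!) = Σ_{k ≥ 1} ⌊n / p^k⌋. For p = 13, n = 692, the terms are:
  ⌊692/13^1⌋ = ⌊692/13⌋ = 53
  ⌊692/13^2⌋ = ⌊692/169⌋ = 4
(the next term ⌊692/13^3⌋ = 0, terminating the sum). Summing: v_13(692!) = 53 + 4 = 57.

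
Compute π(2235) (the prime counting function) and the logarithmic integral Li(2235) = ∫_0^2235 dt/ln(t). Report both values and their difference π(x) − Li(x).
π(2235) = 331;  Li(2235) ≈ 345.50;  π(x) − Li(x) ≈ -14.50.

Direct count of primes ≤ 2235 gives π(2235) = 331. Numerical evaluation of the logarithmic integral gives Li(2235) ≈ 345.50. The difference π(x) − Li(x) ≈ -14.50 is typically negative for small/moderate x (Li(x) overestimates), though Littlewood's theorem shows this sign changes infinitely often.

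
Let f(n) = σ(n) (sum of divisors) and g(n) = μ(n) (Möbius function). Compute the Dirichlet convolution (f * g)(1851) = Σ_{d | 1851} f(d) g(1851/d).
(σ * μ)(1851) = 1851

Divisors of 1851: [1, 3, 617, 1851]. For each d | 1851:
  d = 1: σ(1) · μ(1851/1) = 1 · 1 = 1
  d = 3: σ(3) · μ(1851/3) = 4 · -1 = -4
  d = 617: σ(617) · μ(1851/617) = 618 · -1 = -618
  d = 1851: σ(1851) · μ(1851/1851) = 2472 · 1 = 2472
Summing: (σ * μ)(1851) = 1 + -4 + -618 + 2472 = 1851.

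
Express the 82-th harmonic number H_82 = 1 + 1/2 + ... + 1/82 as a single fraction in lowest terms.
H_82 = 44139711531918267321142140457772773/8845597978580177157715301537899200

Direct summation: H_82 = 1 + 1/2 + ... + 1/82. The least common denominator is lcm(1, ..., 82) = 97301577764381948734868316916891200; over this denominator the numerator is 97301577764381948734868316916891200 + 48650788882190974367434158458445600 + 32433859254793982911622772305630400 + 24325394441095487183717079229222800 + 19460315552876389746973663383378240 + 16216929627396991455811386152815200 + 13900225394911706962124045273841600 + 12162697220547743591858539614611400 + 10811286418264660970540924101876800 + 9730157776438194873486831691689120 + 8845597978580177157715301537899200 + 8108464813698495727905693076407600 + 7484736751106303748836024378222400 + 6950112697455853481062022636920800 + 6486771850958796582324554461126080 + 6081348610273871795929269807305700 + 5723622221434232278521665700993600 + 5405643209132330485270462050938400 + 5121135671809576249203595627204800 + 4865078888219097436743415845844560 + 4633408464970568987374681757947200 + 4422798989290088578857650768949600 + 4230503381060084727602970300734400 + 4054232406849247863952846538203800 + 3892063110575277949394732676675648 + 3742368375553151874418012189111200 + 3603762139421553656846974700625600 + 3475056348727926740531011318460400 + 3355226819461446508098907479892800 + 3243385925479398291162277230563040 + 3138760573044578991447365061835200 + 3040674305136935897964634903652850 + 2948532659526725719238433845966400 + 2861811110717116139260832850496800 + 2780045078982341392424809054768320 + 2702821604566165242635231025469200 + 2629772372010322938780224781537600 + 2560567835904788124601797813602400 + 2494912250368767916278674792740800 + 2432539444109548718371707922922280 + 2373209213765413383777276022363200 + 2316704232485284493687340878973600 + 2262827389869347644996937602718400 + 2211399494645044289428825384474800 + 2162257283652932194108184820375360 + 2115251690530042363801485150367200 + 2070246335412381887975921636529600 + 2027116203424623931976423269101900 + 1985746484987386708874863610548800 + 1946031555287638974697366338337824 + 1907874073811410759507221900331200 + 1871184187776575937209006094555600 + 1835878825743055636506949375790400 + 1801881069710776828423487350312800 + 1769119595716035431543060307579840 + 1737528174363963370265505659230200 + 1707045223936525416401198542401600 + 1677613409730723254049453739946400 + 1649179284142066927709632490116800 + 1621692962739699145581138615281520 + 1595107832202982766145382244539200 + 1569380286522289495723682530917600 + 1544469488323522995791560585982400 + 1520337152568467948982317451826425 + 1496947350221260749767204875644480 + 1474266329763362859619216922983200 + 1452262354692267891565198759953600 + 1430905555358558069630416425248400 + 1410167793686694909200990100244800 + 1390022539491170696212404527384160 + 1370444757244816179364342491787200 + 1351410802283082621317615512734600 + 1332898325539478749792716670094400 + 1314886186005161469390112390768800 + 1297354370191759316464910892225216 + 1280283917952394062300898906801200 + 1263656854082882451102185933985600 + 1247456125184383958139337396370400 + 1231665541321290490314788821732800 + 1216269722054774359185853961461140 + 1201254046473851218948991566875200 + 1186604606882706691888638011181600 = 485536826851100940532563545035500503, so H_82 = 485536826851100940532563545035500503/97301577764381948734868316916891200; reducing by gcd(485536826851100940532563545035500503, 97301577764381948734868316916891200) = 11 gives 44139711531918267321142140457772773/8845597978580177157715301537899200 ≈ 4.99002. (The PNT-adjacent estimate ln(82) + γ ≈ 4.98393 matches within O(1/n).)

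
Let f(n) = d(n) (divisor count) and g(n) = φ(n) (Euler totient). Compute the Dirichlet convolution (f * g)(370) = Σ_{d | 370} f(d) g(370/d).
(d * φ)(370) = 684

Divisors of 370: [1, 2, 5, 10, 37, 74, 185, 370]. For each d | 370:
  d = 1: d(1) · φ(370/1) = 1 · 144 = 144
  d = 2: d(2) · φ(370/2) = 2 · 144 = 288
  d = 5: d(5) · φ(370/5) = 2 · 36 = 72
  d = 10: d(10) · φ(370/10) = 4 · 36 = 144
  d = 37: d(37) · φ(370/37) = 2 · 4 = 8
  d = 74: d(74) · φ(370/74) = 4 · 4 = 16
  d = 185: d(185) · φ(370/185) = 4 · 1 = 4
  d = 370: d(370) · φ(370/370) = 8 · 1 = 8
Summing: (d * φ)(370) = 144 + 288 + 72 + 144 + 8 + 16 + 4 + 8 = 684.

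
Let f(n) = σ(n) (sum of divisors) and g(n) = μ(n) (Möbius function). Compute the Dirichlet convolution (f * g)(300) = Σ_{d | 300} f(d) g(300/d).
(σ * μ)(300) = 300

Divisors of 300: [1, 2, 3, 4, 5, 6, 10, 12, 15, 20, 25, 30, 50, 60, 75, 100, 150, 300]. For each d | 300:
  d = 1: σ(1) · μ(300/1) = 1 · 0 = 0
  d = 2: σ(2) · μ(300/2) = 3 · 0 = 0
  d = 3: σ(3) · μ(300/3) = 4 · 0 = 0
  d = 4: σ(4) · μ(300/4) = 7 · 0 = 0
  d = 5: σ(5) · μ(300/5) = 6 · 0 = 0
  d = 6: σ(6) · μ(300/6) = 12 · 0 = 0
  d = 10: σ(10) · μ(300/10) = 18 · -1 = -18
  d = 12: σ(12) · μ(300/12) = 28 · 0 = 0
  d = 15: σ(15) · μ(300/15) = 24 · 0 = 0
  d = 20: σ(20) · μ(300/20) = 42 · 1 = 42
  d = 25: σ(25) · μ(300/25) = 31 · 0 = 0
  d = 30: σ(30) · μ(300/30) = 72 · 1 = 72
  d = 50: σ(50) · μ(300/50) = 93 · 1 = 93
  d = 60: σ(60) · μ(300/60) = 168 · -1 = -168
  d = 75: σ(75) · μ(300/75) = 124 · 0 = 0
  d = 100: σ(100) · μ(300/100) = 217 · -1 = -217
  d = 150: σ(150) · μ(300/150) = 372 · -1 = -372
  d = 300: σ(300) · μ(300/300) = 868 · 1 = 868
Summing: (σ * μ)(300) = 0 + 0 + 0 + 0 + 0 + 0 + -18 + 0 + 0 + 42 + 0 + 72 + 93 + -168 + 0 + -217 + -372 + 868 = 300.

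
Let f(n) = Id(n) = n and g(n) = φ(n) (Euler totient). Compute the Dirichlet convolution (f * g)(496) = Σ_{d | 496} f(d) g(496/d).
(Id * φ)(496) = 2928

Divisors of 496: [1, 2, 4, 8, 16, 31, 62, 124, 248, 496]. For each d | 496:
  d = 1: Id(1) · φ(496/1) = 1 · 240 = 240
  d = 2: Id(2) · φ(496/2) = 2 · 120 = 240
  d = 4: Id(4) · φ(496/4) = 4 · 60 = 240
  d = 8: Id(8) · φ(496/8) = 8 · 30 = 240
  d = 16: Id(16) · φ(496/16) = 16 · 30 = 480
  d = 31: Id(31) · φ(496/31) = 31 · 8 = 248
  d = 62: Id(62) · φ(496/62) = 62 · 4 = 248
  d = 124: Id(124) · φ(496/124) = 124 · 2 = 248
  d = 248: Id(248) · φ(496/248) = 248 · 1 = 248
  d = 496: Id(496) · φ(496/496) = 496 · 1 = 496
Summing: (Id * φ)(496) = 240 + 240 + 240 + 240 + 480 + 248 + 248 + 248 + 248 + 496 = 2928.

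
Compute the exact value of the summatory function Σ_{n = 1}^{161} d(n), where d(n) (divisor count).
Σ_{n ≤ 161} d(n) = 846

Compute d(n) for each 1 ≤ n ≤ 161: d(1) = 1, d(2) = 2, d(3) = 2, d(4) = 3, d(5) = 2, d(6) = 4, d(7) = 2, d(8) = 4, d(9) = 3, d(10) = 4, d(11) = 2, d(12) = 6, d(13) = 2, d(14) = 4, d(15) = 4, d(16) = 5, d(17) = 2, d(18) = 6, d(19) = 2, d(20) = 6, d(21) = 4, d(22) = 4, d(23) = 2, d(24) = 8, d(25) = 3, d(26) = 4, d(27) = 4, d(28) = 6, d(29) = 2, d(30) = 8, d(31) = 2, d(32) = 6, d(33) = 4, d(34) = 4, d(35) = 4, d(36) = 9, d(37) = 2, d(38) = 4, d(39) = 4, d(40) = 8, d(41) = 2, d(42) = 8, d(43) = 2, d(44) = 6, d(45) = 6, d(46) = 4, d(47) = 2, d(48) = 10, d(49) = 3, d(50) = 6, d(51) = 4, d(52) = 6, d(53) = 2, d(54) = 8, d(55) = 4, d(56) = 8, d(57) = 4, d(58) = 4, d(59) = 2, d(60) = 12, d(61) = 2, d(62) = 4, d(63) = 6, d(64) = 7, d(65) = 4, d(66) = 8, d(67) = 2, d(68) = 6, d(69) = 4, d(70) = 8, d(71) = 2, d(72) = 12, d(73) = 2, d(74) = 4, d(75) = 6, d(76) = 6, d(77) = 4, d(78) = 8, d(79) = 2, d(80) = 10, d(81) = 5, d(82) = 4, d(83) = 2, d(84) = 12, d(85) = 4, d(86) = 4, d(87) = 4, d(88) = 8, d(89) = 2, d(90) = 12, d(91) = 4, d(92) = 6, d(93) = 4, d(94) = 4, d(95) = 4, d(96) = 12, d(97) = 2, d(98) = 6, d(99) = 6, d(100) = 9, d(101) = 2, d(102) = 8, d(103) = 2, d(104) = 8, d(105) = 8, d(106) = 4, d(107) = 2, d(108) = 12, d(109) = 2, d(110) = 8, d(111) = 4, d(112) = 10, d(113) = 2, d(114) = 8, d(115) = 4, d(116) = 6, d(117) = 6, d(118) = 4, d(119) = 4, d(120) = 16, d(121) = 3, d(122) = 4, d(123) = 4, d(124) = 6, d(125) = 4, d(126) = 12, d(127) = 2, d(128) = 8, d(129) = 4, d(130) = 8, d(131) = 2, d(132) = 12, d(133) = 4, d(134) = 4, d(135) = 8, d(136) = 8, d(137) = 2, d(138) = 8, d(139) = 2, d(140) = 12, d(141) = 4, d(142) = 4, d(143) = 4, d(144) = 15, d(145) = 4, d(146) = 4, d(147) = 6, d(148) = 6, d(149) = 2, d(150) = 12, d(151) = 2, d(152) = 8, d(153) = 6, d(154) = 8, d(155) = 4, d(156) = 12, d(157) = 2, d(158) = 4, d(159) = 4, d(160) = 12, d(161) = 4. Summing all 161 values: 846. (Dirichlet's divisor formula: Σ_{n ≤ x} d(n) = x ln(x) + (2γ − 1) x + O(√x). For x = 161, the asymptotic estimate is ≈ 842.97.)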